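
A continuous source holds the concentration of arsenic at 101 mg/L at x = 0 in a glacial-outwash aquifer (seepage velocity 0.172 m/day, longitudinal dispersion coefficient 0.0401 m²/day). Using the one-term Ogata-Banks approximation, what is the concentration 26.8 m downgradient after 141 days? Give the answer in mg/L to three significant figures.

22.7 mg/L

For a continuous step input, C/C₀ ≈ ½·erfc((x−vt)/(2√(Dt))).
vt = 0.172 × 141 = 24.252 m and 2√(Dt) = 2√(0.0401 × 141) = 4.756 m.
Argument (x−vt)/(2√(Dt)) = (26.8 − 24.252)/4.756 = 0.5357; ½·erfc(0.5357) = 0.2243.
C = 101 × 0.2243 = 22.7 mg/L.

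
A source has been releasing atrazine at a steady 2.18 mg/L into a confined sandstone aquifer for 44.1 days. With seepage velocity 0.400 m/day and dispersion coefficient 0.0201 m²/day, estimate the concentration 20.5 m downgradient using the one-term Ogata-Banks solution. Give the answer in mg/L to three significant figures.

For a continuous step input, C/C₀ ≈ ½·erfc((x−vt)/(2√(Dt))).
vt = 0.400 × 44.1 = 17.64 m and 2√(Dt) = 2√(0.0201 × 44.1) = 1.883 m.
Argument (x−vt)/(2√(Dt)) = (20.5 − 17.64)/1.883 = 1.519; ½·erfc(1.519) = 0.01585.
C = 2.18 × 0.01585 = 0.0346 mg/L.

0.0346 mg/L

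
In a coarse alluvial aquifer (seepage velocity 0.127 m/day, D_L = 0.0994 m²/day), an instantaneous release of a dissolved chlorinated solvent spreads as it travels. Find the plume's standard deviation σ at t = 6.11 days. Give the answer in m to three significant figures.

Dispersive spreading gives a Gaussian with σ² = 2Dt; advection only shifts the center.
σ = √(2 × 0.0994 × 6.11) = 1.10 m.

1.10 m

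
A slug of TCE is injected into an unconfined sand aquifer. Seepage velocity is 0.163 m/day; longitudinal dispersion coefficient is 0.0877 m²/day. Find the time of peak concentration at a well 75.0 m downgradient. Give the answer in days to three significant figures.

457 days

For the 1D instantaneous-source solution, setting ∂C/∂t = 0 at fixed x gives v²t² + 2Dt − x² = 0, so t = (√(D² + v²x²) − D)/v².
√(D² + v²x²) = √(0.0877² + 0.163² × 75.0²) = 12.23; v² = 0.026569.
t = (12.23 − 0.0877)/0.026569 = 457 days (vs. the pure-advection estimate x/v = 460 d).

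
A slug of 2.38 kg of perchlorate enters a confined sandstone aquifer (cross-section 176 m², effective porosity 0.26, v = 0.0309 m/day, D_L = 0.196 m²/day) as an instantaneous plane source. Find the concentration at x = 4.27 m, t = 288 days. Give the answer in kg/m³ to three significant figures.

For an instantaneous plane source, C(x,t) = M/(n_e·A·√(4πDt)) · exp(−(x−vt)²/(4Dt)), with n_e·A the pore (flow) area.
Plume center vt = 0.0309 × 288 = 8.8992 m, so the well at 4.27 m is 4.6292 m upgradient of the peak.
√(4πDt) = 26.63 m, giving peak height M/(n_e·A·√(4πDt)) = 2.38/(0.26 × 176 × 26.63) = 0.001953 kg/m³.
(x−vt)²/(4Dt) = (-4.6292)²/(4 × 0.196 × 288) = 0.09491; exp(−0.09491) = 0.9095.
C = 0.001953 × 0.9095 = 0.00178 kg/m³.

0.00178 kg/m³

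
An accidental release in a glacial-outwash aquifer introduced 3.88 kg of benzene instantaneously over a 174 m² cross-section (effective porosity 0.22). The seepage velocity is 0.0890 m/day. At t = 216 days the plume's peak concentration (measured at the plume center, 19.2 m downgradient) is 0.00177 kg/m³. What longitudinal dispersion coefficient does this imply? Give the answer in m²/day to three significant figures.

1.21 m²/day

At the plume center C_max = M/(n_e·A·√(4πDt)), so D = M²/(4πt·(n_e·A·C_max)²).
n_e·A·C_max = 0.22 × 174 × 0.00177 = 0.06776 kg/m.
D = 3.88²/(4π × 216 × 0.06776²) = 1.21 m²/day.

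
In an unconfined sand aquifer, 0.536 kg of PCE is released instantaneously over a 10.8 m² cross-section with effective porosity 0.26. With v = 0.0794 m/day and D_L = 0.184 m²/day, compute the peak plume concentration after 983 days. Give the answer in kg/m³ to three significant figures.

0.00400 kg/m³

The peak of an instantaneous 1D plume sits at x = vt; there the Gaussian factor is 1 and C_max = M/(n_e·A·√(4πDt)), where n_e·A is the pore area the mass is dissolved in.
√(4πDt) = √(4π × 0.184 × 983) = 47.67 m, so C_max = 0.536/(0.26 × 10.8 × 47.67) = 0.00400 kg/m³.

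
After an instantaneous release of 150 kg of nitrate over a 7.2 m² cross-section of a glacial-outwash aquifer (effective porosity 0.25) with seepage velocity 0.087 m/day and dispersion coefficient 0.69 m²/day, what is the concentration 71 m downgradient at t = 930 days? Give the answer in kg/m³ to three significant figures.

0.893 kg/m³

For an instantaneous plane source, C(x,t) = M/(n_e·A·√(4πDt)) · exp(−(x−vt)²/(4Dt)), with n_e·A the pore (flow) area.
Plume center vt = 0.087 × 930 = 80.91 m, so the well at 71 m is 9.91 m upgradient of the peak.
√(4πDt) = 89.80 m, giving peak height M/(n_e·A·√(4πDt)) = 150/(0.25 × 7.2 × 89.80) = 0.9280 kg/m³.
(x−vt)²/(4Dt) = (-9.91)²/(4 × 0.69 × 930) = 0.03826; exp(−0.03826) = 0.9625.
C = 0.9280 × 0.9625 = 0.893 kg/m³.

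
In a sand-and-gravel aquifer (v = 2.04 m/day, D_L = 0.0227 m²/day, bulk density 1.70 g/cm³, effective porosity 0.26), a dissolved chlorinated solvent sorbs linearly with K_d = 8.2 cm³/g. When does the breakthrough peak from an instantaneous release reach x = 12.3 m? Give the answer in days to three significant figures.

Retardation factor R = 1 + ρ_b·K_d/n = 1 + 1.70 × 8.2/0.26 = 54.62.
Sorption retards both mechanisms: v_R = v/R = 0.03735 m/day, D_R = D/R = 0.0004156 m²/day.
Peak time from v_R²t² + 2D_R t − x² = 0: t = (√(D_R² + v_R²x²) − D_R)/v_R².
√(D_R² + v_R²x²) = √(0.0004156² + 0.03735² × 12.3²) = 0.4594; v_R² = 0.001395.
t = (0.4594 − 0.0004156)/0.001395 = 329 days.

329 days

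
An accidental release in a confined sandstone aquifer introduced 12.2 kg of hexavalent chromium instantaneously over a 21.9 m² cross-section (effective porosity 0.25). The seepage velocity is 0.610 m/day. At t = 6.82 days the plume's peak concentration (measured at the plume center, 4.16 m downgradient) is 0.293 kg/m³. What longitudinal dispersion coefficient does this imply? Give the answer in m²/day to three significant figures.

At the plume center C_max = M/(n_e·A·√(4πDt)), so D = M²/(4πt·(n_e·A·C_max)²).
n_e·A·C_max = 0.25 × 21.9 × 0.293 = 1.604 kg/m.
D = 12.2²/(4π × 6.82 × 1.604²) = 0.675 m²/day.

0.675 m²/day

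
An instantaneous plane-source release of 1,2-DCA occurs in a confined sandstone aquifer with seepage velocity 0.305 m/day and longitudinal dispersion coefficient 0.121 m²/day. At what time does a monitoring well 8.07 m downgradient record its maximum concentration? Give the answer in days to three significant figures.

For the 1D instantaneous-source solution, setting ∂C/∂t = 0 at fixed x gives v²t² + 2Dt − x² = 0, so t = (√(D² + v²x²) − D)/v².
√(D² + v²x²) = √(0.121² + 0.305² × 8.07²) = 2.464; v² = 0.093025.
t = (2.464 − 0.121)/0.093025 = 25.2 days (vs. the pure-advection estimate x/v = 26.5 d).

25.2 days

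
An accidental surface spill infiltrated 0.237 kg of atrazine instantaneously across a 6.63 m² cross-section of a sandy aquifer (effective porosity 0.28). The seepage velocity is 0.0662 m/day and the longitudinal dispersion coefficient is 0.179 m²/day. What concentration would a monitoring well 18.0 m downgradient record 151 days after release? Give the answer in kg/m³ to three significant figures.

0.00383 kg/m³

For an instantaneous plane source, C(x,t) = M/(n_e·A·√(4πDt)) · exp(−(x−vt)²/(4Dt)), with n_e·A the pore (flow) area.
Plume center vt = 0.0662 × 151 = 9.9962 m, so the well at 18.0 m is 8.0038 m downgradient of the peak.
√(4πDt) = 18.43 m, giving peak height M/(n_e·A·√(4πDt)) = 0.237/(0.28 × 6.63 × 18.43) = 0.006927 kg/m³.
(x−vt)²/(4Dt) = (8.0038)²/(4 × 0.179 × 151) = 0.5925; exp(−0.5925) = 0.5529.
C = 0.006927 × 0.5529 = 0.00383 kg/m³.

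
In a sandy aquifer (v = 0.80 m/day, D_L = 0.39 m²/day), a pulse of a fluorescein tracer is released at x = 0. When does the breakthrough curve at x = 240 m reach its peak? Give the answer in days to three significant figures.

299 days

For the 1D instantaneous-source solution, setting ∂C/∂t = 0 at fixed x gives v²t² + 2Dt − x² = 0, so t = (√(D² + v²x²) − D)/v².
√(D² + v²x²) = √(0.39² + 0.80² × 240²) = 192.0; v² = 0.64.
t = (192.0 − 0.39)/0.64 = 299 days (vs. the pure-advection estimate x/v = 300 d).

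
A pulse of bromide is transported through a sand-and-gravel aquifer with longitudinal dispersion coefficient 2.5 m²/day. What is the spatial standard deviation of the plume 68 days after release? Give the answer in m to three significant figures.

18.4 m

Dispersive spreading gives a Gaussian with σ² = 2Dt; advection only shifts the center.
σ = √(2 × 2.5 × 68) = 18.4 m.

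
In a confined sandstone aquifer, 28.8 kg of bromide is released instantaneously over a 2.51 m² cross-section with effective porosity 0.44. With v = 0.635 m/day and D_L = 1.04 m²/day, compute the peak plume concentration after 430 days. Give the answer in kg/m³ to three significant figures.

The peak of an instantaneous 1D plume sits at x = vt; there the Gaussian factor is 1 and C_max = M/(n_e·A·√(4πDt)), where n_e·A is the pore area the mass is dissolved in.
√(4πDt) = √(4π × 1.04 × 430) = 74.96 m, so C_max = 28.8/(0.44 × 2.51 × 74.96) = 0.348 kg/m³.

0.348 kg/m³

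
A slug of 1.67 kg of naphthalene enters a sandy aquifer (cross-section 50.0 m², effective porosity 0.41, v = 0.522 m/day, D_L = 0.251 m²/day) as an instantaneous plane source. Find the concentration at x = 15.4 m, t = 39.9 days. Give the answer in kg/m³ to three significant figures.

0.00348 kg/m³

For an instantaneous plane source, C(x,t) = M/(n_e·A·√(4πDt)) · exp(−(x−vt)²/(4Dt)), with n_e·A the pore (flow) area.
Plume center vt = 0.522 × 39.9 = 20.8278 m, so the well at 15.4 m is 5.4278 m upgradient of the peak.
√(4πDt) = 11.22 m, giving peak height M/(n_e·A·√(4πDt)) = 1.67/(0.41 × 50.0 × 11.22) = 0.007261 kg/m³.
(x−vt)²/(4Dt) = (-5.4278)²/(4 × 0.251 × 39.9) = 0.7354; exp(−0.7354) = 0.4793.
C = 0.007261 × 0.4793 = 0.00348 kg/m³.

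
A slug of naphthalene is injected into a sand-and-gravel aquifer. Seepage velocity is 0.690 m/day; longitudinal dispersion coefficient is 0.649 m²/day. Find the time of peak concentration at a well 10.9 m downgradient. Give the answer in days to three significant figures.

14.5 days

For the 1D instantaneous-source solution, setting ∂C/∂t = 0 at fixed x gives v²t² + 2Dt − x² = 0, so t = (√(D² + v²x²) − D)/v².
√(D² + v²x²) = √(0.649² + 0.690² × 10.9²) = 7.549; v² = 0.4761.
t = (7.549 − 0.649)/0.4761 = 14.5 days (vs. the pure-advection estimate x/v = 15.8 d).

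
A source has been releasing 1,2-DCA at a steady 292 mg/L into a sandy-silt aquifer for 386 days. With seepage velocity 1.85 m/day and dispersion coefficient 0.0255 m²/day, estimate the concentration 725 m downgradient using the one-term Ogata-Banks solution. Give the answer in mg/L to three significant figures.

For a continuous step input, C/C₀ ≈ ½·erfc((x−vt)/(2√(Dt))).
vt = 1.85 × 386 = 714.1 m and 2√(Dt) = 2√(0.0255 × 386) = 6.275 m.
Argument (x−vt)/(2√(Dt)) = (725 − 714.1)/6.275 = 1.737; ½·erfc(1.737) = 0.007015.
C = 292 × 0.007015 = 2.05 mg/L.

2.05 mg/L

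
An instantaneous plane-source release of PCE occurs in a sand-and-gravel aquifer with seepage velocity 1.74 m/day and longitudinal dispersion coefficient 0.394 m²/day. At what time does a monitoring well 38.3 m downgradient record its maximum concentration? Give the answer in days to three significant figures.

21.9 days

For the 1D instantaneous-source solution, setting ∂C/∂t = 0 at fixed x gives v²t² + 2Dt − x² = 0, so t = (√(D² + v²x²) − D)/v².
√(D² + v²x²) = √(0.394² + 1.74² × 38.3²) = 66.64; v² = 3.0276.
t = (66.64 − 0.394)/3.0276 = 21.9 days (vs. the pure-advection estimate x/v = 22.0 d).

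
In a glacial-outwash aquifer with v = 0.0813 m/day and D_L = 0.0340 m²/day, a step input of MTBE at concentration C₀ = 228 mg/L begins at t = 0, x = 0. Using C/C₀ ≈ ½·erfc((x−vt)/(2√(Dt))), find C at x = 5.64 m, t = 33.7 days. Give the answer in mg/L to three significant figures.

For a continuous step input, C/C₀ ≈ ½·erfc((x−vt)/(2√(Dt))).
vt = 0.0813 × 33.7 = 2.73981 m and 2√(Dt) = 2√(0.0340 × 33.7) = 2.141 m.
Argument (x−vt)/(2√(Dt)) = (5.64 − 2.73981)/2.141 = 1.355; ½·erfc(1.355) = 0.02767.
C = 228 × 0.02767 = 6.31 mg/L.

6.31 mg/L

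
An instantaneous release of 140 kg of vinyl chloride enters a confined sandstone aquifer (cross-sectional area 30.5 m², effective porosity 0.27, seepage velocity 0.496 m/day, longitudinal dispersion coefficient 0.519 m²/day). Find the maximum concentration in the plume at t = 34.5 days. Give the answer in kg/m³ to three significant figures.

1.13 kg/m³

The peak of an instantaneous 1D plume sits at x = vt; there the Gaussian factor is 1 and C_max = M/(n_e·A·√(4πDt)), where n_e·A is the pore area the mass is dissolved in.
√(4πDt) = √(4π × 0.519 × 34.5) = 15.00 m, so C_max = 140/(0.27 × 30.5 × 15.00) = 1.13 kg/m³.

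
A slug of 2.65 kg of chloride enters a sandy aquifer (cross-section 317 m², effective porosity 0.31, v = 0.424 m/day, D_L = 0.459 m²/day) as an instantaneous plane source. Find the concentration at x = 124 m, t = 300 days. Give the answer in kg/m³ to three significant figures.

0.000636 kg/m³

For an instantaneous plane source, C(x,t) = M/(n_e·A·√(4πDt)) · exp(−(x−vt)²/(4Dt)), with n_e·A the pore (flow) area.
Plume center vt = 0.424 × 300 = 127.2 m, so the well at 124 m is 3.2 m upgradient of the peak.
√(4πDt) = 41.60 m, giving peak height M/(n_e·A·√(4πDt)) = 2.65/(0.31 × 317 × 41.60) = 0.0006482 kg/m³.
(x−vt)²/(4Dt) = (-3.2)²/(4 × 0.459 × 300) = 0.01859; exp(−0.01859) = 0.9816.
C = 0.0006482 × 0.9816 = 0.000636 kg/m³.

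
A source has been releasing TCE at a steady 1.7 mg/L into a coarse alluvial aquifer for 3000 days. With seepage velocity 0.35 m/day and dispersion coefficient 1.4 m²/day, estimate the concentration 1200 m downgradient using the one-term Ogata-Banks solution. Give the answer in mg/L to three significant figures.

0.0865 mg/L

For a continuous step input, C/C₀ ≈ ½·erfc((x−vt)/(2√(Dt))).
vt = 0.35 × 3000 = 1050 m and 2√(Dt) = 2√(1.4 × 3000) = 129.6 m.
Argument (x−vt)/(2√(Dt)) = (1200 − 1050)/129.6 = 1.157; ½·erfc(1.157) = 0.05089.
C = 1.7 × 0.05089 = 0.0865 mg/L.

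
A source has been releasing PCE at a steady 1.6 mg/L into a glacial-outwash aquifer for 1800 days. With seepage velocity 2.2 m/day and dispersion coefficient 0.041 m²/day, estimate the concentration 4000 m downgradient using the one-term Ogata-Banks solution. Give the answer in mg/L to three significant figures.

For a continuous step input, C/C₀ ≈ ½·erfc((x−vt)/(2√(Dt))).
vt = 2.2 × 1800 = 3960 m and 2√(Dt) = 2√(0.041 × 1800) = 17.18 m.
Argument (x−vt)/(2√(Dt)) = (4000 − 3960)/17.18 = 2.328; ½·erfc(2.328) = 0.0004969.
C = 1.6 × 0.0004969 = 0.000795 mg/L.

0.000795 mg/L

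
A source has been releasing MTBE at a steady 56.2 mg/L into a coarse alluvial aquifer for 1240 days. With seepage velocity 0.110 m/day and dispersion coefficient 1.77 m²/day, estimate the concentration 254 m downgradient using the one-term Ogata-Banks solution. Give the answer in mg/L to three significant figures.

2.13 mg/L

For a continuous step input, C/C₀ ≈ ½·erfc((x−vt)/(2√(Dt))).
vt = 0.110 × 1240 = 136.4 m and 2√(Dt) = 2√(1.77 × 1240) = 93.70 m.
Argument (x−vt)/(2√(Dt)) = (254 − 136.4)/93.70 = 1.255; ½·erfc(1.255) = 0.03796.
C = 56.2 × 0.03796 = 2.13 mg/L.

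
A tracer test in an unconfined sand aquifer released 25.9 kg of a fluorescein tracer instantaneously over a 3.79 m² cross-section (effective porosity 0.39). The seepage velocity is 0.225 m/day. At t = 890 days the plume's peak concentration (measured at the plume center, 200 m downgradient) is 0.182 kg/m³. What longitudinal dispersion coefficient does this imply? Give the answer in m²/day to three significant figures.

At the plume center C_max = M/(n_e·A·√(4πDt)), so D = M²/(4πt·(n_e·A·C_max)²).
n_e·A·C_max = 0.39 × 3.79 × 0.182 = 0.2690 kg/m.
D = 25.9²/(4π × 890 × 0.2690²) = 0.829 m²/day.

0.829 m²/day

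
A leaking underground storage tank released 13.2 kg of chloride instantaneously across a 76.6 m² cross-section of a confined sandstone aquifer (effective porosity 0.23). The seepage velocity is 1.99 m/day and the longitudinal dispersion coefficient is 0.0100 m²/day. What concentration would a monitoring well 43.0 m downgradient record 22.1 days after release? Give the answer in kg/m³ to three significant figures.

0.152 kg/m³

For an instantaneous plane source, C(x,t) = M/(n_e·A·√(4πDt)) · exp(−(x−vt)²/(4Dt)), with n_e·A the pore (flow) area.
Plume center vt = 1.99 × 22.1 = 43.979 m, so the well at 43.0 m is 0.979 m upgradient of the peak.
√(4πDt) = 1.666 m, giving peak height M/(n_e·A·√(4πDt)) = 13.2/(0.23 × 76.6 × 1.666) = 0.4497 kg/m³.
(x−vt)²/(4Dt) = (-0.979)²/(4 × 0.0100 × 22.1) = 1.084; exp(−1.084) = 0.3382.
C = 0.4497 × 0.3382 = 0.152 kg/m³.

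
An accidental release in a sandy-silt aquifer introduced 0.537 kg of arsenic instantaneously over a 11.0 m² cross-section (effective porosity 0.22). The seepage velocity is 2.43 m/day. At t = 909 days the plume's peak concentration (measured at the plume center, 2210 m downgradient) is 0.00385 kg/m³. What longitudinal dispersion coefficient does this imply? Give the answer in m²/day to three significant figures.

At the plume center C_max = M/(n_e·A·√(4πDt)), so D = M²/(4πt·(n_e·A·C_max)²).
n_e·A·C_max = 0.22 × 11.0 × 0.00385 = 0.009317 kg/m.
D = 0.537²/(4π × 909 × 0.009317²) = 0.291 m²/day.

0.291 m²/day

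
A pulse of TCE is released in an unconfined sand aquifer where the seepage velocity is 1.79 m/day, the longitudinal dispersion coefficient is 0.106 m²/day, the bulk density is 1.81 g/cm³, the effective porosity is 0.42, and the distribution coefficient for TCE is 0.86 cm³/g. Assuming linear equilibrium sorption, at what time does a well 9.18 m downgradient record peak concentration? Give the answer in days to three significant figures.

Retardation factor R = 1 + ρ_b·K_d/n = 1 + 1.81 × 0.86/0.42 = 4.706.
Sorption retards both mechanisms: v_R = v/R = 0.3804 m/day, D_R = D/R = 0.02252 m²/day.
Peak time from v_R²t² + 2D_R t − x² = 0: t = (√(D_R² + v_R²x²) − D_R)/v_R².
√(D_R² + v_R²x²) = √(0.02252² + 0.3804² × 9.18²) = 3.492; v_R² = 0.1447.
t = (3.492 − 0.02252)/0.1447 = 24.0 days.

24.0 days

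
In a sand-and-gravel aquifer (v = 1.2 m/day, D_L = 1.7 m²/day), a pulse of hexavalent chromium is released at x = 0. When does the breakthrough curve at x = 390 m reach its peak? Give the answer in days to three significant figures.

324 days

For the 1D instantaneous-source solution, setting ∂C/∂t = 0 at fixed x gives v²t² + 2Dt − x² = 0, so t = (√(D² + v²x²) − D)/v².
√(D² + v²x²) = √(1.7² + 1.2² × 390²) = 468.0; v² = 1.44.
t = (468.0 − 1.7)/1.44 = 324 days (vs. the pure-advection estimate x/v = 325 d).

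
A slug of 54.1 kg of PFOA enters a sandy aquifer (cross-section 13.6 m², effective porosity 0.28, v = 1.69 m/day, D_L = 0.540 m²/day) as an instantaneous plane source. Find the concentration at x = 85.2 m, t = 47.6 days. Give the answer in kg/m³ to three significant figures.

0.634 kg/m³

For an instantaneous plane source, C(x,t) = M/(n_e·A·√(4πDt)) · exp(−(x−vt)²/(4Dt)), with n_e·A the pore (flow) area.
Plume center vt = 1.69 × 47.6 = 80.444 m, so the well at 85.2 m is 4.756 m downgradient of the peak.
√(4πDt) = 17.97 m, giving peak height M/(n_e·A·√(4πDt)) = 54.1/(0.28 × 13.6 × 17.97) = 0.7906 kg/m³.
(x−vt)²/(4Dt) = (4.756)²/(4 × 0.540 × 47.6) = 0.2200; exp(−0.2200) = 0.8025.
C = 0.7906 × 0.8025 = 0.634 kg/m³.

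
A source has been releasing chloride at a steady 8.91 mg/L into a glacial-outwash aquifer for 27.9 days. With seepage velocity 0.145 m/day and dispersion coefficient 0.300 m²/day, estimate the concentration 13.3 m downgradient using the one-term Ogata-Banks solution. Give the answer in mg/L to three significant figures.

0.106 mg/L

For a continuous step input, C/C₀ ≈ ½·erfc((x−vt)/(2√(Dt))).
vt = 0.145 × 27.9 = 4.0455 m and 2√(Dt) = 2√(0.300 × 27.9) = 5.786 m.
Argument (x−vt)/(2√(Dt)) = (13.3 − 4.0455)/5.786 = 1.599; ½·erfc(1.599) = 0.01187.
C = 8.91 × 0.01187 = 0.106 mg/L.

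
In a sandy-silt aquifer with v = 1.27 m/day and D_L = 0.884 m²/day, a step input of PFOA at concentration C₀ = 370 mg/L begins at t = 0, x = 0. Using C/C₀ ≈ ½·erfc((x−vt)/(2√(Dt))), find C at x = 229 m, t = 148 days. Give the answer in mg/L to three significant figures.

For a continuous step input, C/C₀ ≈ ½·erfc((x−vt)/(2√(Dt))).
vt = 1.27 × 148 = 187.96 m and 2√(Dt) = 2√(0.884 × 148) = 22.88 m.
Argument (x−vt)/(2√(Dt)) = (229 − 187.96)/22.88 = 1.794; ½·erfc(1.794) = 0.005589.
C = 370 × 0.005589 = 2.07 mg/L.

2.07 mg/L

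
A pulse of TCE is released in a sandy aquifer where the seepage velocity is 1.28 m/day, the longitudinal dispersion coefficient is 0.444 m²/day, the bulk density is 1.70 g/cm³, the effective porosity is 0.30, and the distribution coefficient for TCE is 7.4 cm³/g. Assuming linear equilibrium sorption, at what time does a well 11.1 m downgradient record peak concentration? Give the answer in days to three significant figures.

361 days

Retardation factor R = 1 + ρ_b·K_d/n = 1 + 1.70 × 7.4/0.30 = 42.93.
Sorption retards both mechanisms: v_R = v/R = 0.02982 m/day, D_R = D/R = 0.01034 m²/day.
Peak time from v_R²t² + 2D_R t − x² = 0: t = (√(D_R² + v_R²x²) − D_R)/v_R².
√(D_R² + v_R²x²) = √(0.01034² + 0.02982² × 11.1²) = 0.3312; v_R² = 0.0008892.
t = (0.3312 − 0.01034)/0.0008892 = 361 days.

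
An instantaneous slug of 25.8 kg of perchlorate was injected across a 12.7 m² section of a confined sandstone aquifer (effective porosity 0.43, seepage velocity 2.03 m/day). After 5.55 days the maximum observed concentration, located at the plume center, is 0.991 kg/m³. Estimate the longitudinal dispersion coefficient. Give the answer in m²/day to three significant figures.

At the plume center C_max = M/(n_e·A·√(4πDt)), so D = M²/(4πt·(n_e·A·C_max)²).
n_e·A·C_max = 0.43 × 12.7 × 0.991 = 5.412 kg/m.
D = 25.8²/(4π × 5.55 × 5.412²) = 0.326 m²/day.

0.326 m²/day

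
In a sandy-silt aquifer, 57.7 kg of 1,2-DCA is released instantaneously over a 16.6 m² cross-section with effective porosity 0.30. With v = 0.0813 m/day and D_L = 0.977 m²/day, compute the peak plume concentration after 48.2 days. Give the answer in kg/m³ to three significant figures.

The peak of an instantaneous 1D plume sits at x = vt; there the Gaussian factor is 1 and C_max = M/(n_e·A·√(4πDt)), where n_e·A is the pore area the mass is dissolved in.
√(4πDt) = √(4π × 0.977 × 48.2) = 24.33 m, so C_max = 57.7/(0.30 × 16.6 × 24.33) = 0.476 kg/m³.

0.476 kg/m³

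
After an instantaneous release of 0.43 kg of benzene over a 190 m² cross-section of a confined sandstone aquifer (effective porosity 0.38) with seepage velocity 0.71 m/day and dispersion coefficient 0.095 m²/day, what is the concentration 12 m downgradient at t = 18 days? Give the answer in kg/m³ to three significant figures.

0.00118 kg/m³

For an instantaneous plane source, C(x,t) = M/(n_e·A·√(4πDt)) · exp(−(x−vt)²/(4Dt)), with n_e·A the pore (flow) area.
Plume center vt = 0.71 × 18 = 12.78 m, so the well at 12 m is 0.78 m upgradient of the peak.
√(4πDt) = 4.636 m, giving peak height M/(n_e·A·√(4πDt)) = 0.43/(0.38 × 190 × 4.636) = 0.001285 kg/m³.
(x−vt)²/(4Dt) = (-0.78)²/(4 × 0.095 × 18) = 0.08895; exp(−0.08895) = 0.9149.
C = 0.001285 × 0.9149 = 0.00118 kg/m³.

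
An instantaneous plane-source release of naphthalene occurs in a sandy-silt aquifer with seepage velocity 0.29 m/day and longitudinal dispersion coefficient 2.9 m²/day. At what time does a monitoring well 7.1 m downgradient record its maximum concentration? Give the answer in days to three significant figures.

For the 1D instantaneous-source solution, setting ∂C/∂t = 0 at fixed x gives v²t² + 2Dt − x² = 0, so t = (√(D² + v²x²) − D)/v².
√(D² + v²x²) = √(2.9² + 0.29² × 7.1²) = 3.557; v² = 0.0841.
t = (3.557 − 2.9)/0.0841 = 7.81 days (vs. the pure-advection estimate x/v = 24.5 d).

7.81 days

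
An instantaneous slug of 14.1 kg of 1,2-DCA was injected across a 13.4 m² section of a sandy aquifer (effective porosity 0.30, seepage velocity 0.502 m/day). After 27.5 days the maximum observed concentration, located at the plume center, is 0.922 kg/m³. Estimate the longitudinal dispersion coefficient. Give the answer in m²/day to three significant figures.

0.0419 m²/day

At the plume center C_max = M/(n_e·A·√(4πDt)), so D = M²/(4πt·(n_e·A·C_max)²).
n_e·A·C_max = 0.30 × 13.4 × 0.922 = 3.706 kg/m.
D = 14.1²/(4π × 27.5 × 3.706²) = 0.0419 m²/day.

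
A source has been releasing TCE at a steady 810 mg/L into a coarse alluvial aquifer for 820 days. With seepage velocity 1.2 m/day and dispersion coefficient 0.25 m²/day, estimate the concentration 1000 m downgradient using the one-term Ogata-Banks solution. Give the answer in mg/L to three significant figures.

For a continuous step input, C/C₀ ≈ ½·erfc((x−vt)/(2√(Dt))).
vt = 1.2 × 820 = 984 m and 2√(Dt) = 2√(0.25 × 820) = 28.64 m.
Argument (x−vt)/(2√(Dt)) = (1000 − 984)/28.64 = 0.5587; ½·erfc(0.5587) = 0.2147.
C = 810 × 0.2147 = 174 mg/L.

174 mg/L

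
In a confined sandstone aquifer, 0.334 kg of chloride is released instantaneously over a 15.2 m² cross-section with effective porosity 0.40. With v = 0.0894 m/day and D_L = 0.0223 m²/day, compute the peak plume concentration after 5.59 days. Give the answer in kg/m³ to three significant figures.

0.0439 kg/m³

The peak of an instantaneous 1D plume sits at x = vt; there the Gaussian factor is 1 and C_max = M/(n_e·A·√(4πDt)), where n_e·A is the pore area the mass is dissolved in.
√(4πDt) = √(4π × 0.0223 × 5.59) = 1.252 m, so C_max = 0.334/(0.40 × 15.2 × 1.252) = 0.0439 kg/m³.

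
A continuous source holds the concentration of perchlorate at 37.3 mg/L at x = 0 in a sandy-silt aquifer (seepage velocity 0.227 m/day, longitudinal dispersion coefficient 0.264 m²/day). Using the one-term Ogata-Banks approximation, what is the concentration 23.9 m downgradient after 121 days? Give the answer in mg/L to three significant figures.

25.1 mg/L

For a continuous step input, C/C₀ ≈ ½·erfc((x−vt)/(2√(Dt))).
vt = 0.227 × 121 = 27.467 m and 2√(Dt) = 2√(0.264 × 121) = 11.30 m.
Argument (x−vt)/(2√(Dt)) = (23.9 − 27.467)/11.30 = -0.3157; ½·erfc(-0.3157) = 0.6724.
C = 37.3 × 0.6724 = 25.1 mg/L.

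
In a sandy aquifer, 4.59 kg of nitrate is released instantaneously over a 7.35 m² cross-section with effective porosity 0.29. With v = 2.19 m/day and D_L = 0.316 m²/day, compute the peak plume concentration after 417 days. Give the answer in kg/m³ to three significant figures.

The peak of an instantaneous 1D plume sits at x = vt; there the Gaussian factor is 1 and C_max = M/(n_e·A·√(4πDt)), where n_e·A is the pore area the mass is dissolved in.
√(4πDt) = √(4π × 0.316 × 417) = 40.69 m, so C_max = 4.59/(0.29 × 7.35 × 40.69) = 0.0529 kg/m³.

0.0529 kg/m³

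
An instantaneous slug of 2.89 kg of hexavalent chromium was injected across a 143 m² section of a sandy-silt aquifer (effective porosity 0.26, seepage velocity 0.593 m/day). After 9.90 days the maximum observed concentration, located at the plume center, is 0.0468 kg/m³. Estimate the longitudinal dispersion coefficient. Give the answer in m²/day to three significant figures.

At the plume center C_max = M/(n_e·A·√(4πDt)), so D = M²/(4πt·(n_e·A·C_max)²).
n_e·A·C_max = 0.26 × 143 × 0.0468 = 1.740 kg/m.
D = 2.89²/(4π × 9.90 × 1.740²) = 0.0222 m²/day.

0.0222 m²/day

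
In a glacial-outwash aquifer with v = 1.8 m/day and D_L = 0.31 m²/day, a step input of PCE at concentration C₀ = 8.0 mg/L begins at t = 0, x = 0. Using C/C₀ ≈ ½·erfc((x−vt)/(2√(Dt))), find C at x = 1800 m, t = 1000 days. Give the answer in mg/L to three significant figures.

4.00 mg/L

For a continuous step input, C/C₀ ≈ ½·erfc((x−vt)/(2√(Dt))).
vt = 1.8 × 1000 = 1800 m and 2√(Dt) = 2√(0.31 × 1000) = 35.21 m.
Argument (x−vt)/(2√(Dt)) = (1800 − 1800)/35.21 = 0; ½·erfc(0) = 0.5000.
C = 8.0 × 0.5000 = 4.00 mg/L.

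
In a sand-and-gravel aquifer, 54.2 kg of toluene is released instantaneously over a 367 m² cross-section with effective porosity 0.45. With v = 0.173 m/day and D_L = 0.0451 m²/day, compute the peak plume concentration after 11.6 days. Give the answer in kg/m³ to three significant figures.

0.128 kg/m³

The peak of an instantaneous 1D plume sits at x = vt; there the Gaussian factor is 1 and C_max = M/(n_e·A·√(4πDt)), where n_e·A is the pore area the mass is dissolved in.
√(4πDt) = √(4π × 0.0451 × 11.6) = 2.564 m, so C_max = 54.2/(0.45 × 367 × 2.564) = 0.128 kg/m³.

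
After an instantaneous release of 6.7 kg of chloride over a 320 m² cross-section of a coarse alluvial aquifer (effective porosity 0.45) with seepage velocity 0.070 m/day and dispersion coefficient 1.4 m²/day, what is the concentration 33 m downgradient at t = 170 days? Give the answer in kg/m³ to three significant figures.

0.000533 kg/m³

For an instantaneous plane source, C(x,t) = M/(n_e·A·√(4πDt)) · exp(−(x−vt)²/(4Dt)), with n_e·A the pore (flow) area.
Plume center vt = 0.070 × 170 = 11.9 m, so the well at 33 m is 21.1 m downgradient of the peak.
√(4πDt) = 54.69 m, giving peak height M/(n_e·A·√(4πDt)) = 6.7/(0.45 × 320 × 54.69) = 0.0008508 kg/m³.
(x−vt)²/(4Dt) = (21.1)²/(4 × 1.4 × 170) = 0.4677; exp(−0.4677) = 0.6264.
C = 0.0008508 × 0.6264 = 0.000533 kg/m³.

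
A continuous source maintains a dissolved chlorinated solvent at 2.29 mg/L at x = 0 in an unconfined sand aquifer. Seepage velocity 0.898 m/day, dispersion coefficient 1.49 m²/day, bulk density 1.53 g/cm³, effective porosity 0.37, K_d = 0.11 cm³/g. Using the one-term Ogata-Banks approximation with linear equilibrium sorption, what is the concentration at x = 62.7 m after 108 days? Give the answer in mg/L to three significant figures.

1.39 mg/L

Retardation factor R = 1 + ρ_b·K_d/n = 1 + 1.53 × 0.11/0.37 = 1.455.
Sorption retards both mechanisms: v_R = v/R = 0.6172 m/day, D_R = D/R = 1.024 m²/day.
v_R·t = 0.6172 × 108 = 66.6576 m; 2√(D_R t) = 21.03 m; argument = (62.7 − 66.6576)/21.03 = -0.1882.
C = C₀ × ½·erfc(-0.1882) = 2.29 × 0.6049 = 1.39 mg/L.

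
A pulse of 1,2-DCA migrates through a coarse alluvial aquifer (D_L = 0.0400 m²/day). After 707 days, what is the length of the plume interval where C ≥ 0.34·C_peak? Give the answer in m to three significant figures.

22.1 m

The plume is Gaussian with σ = √(2Dt) = √(2 × 0.0400 × 707) = 7.521 m.
C/C_peak = exp(−Δx²/(2σ²)) = 0.34 ⇒ Δx = σ·√(−2 ln 0.34) = 7.521 × 1.469 = 11.05 m.
Width = 2Δx = 22.1 m.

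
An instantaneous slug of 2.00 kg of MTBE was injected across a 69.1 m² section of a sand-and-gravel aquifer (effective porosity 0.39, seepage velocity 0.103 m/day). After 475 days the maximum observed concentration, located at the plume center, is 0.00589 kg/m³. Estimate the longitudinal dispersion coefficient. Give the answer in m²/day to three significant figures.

At the plume center C_max = M/(n_e·A·√(4πDt)), so D = M²/(4πt·(n_e·A·C_max)²).
n_e·A·C_max = 0.39 × 69.1 × 0.00589 = 0.1587 kg/m.
D = 2.00²/(4π × 475 × 0.1587²) = 0.0266 m²/day.

0.0266 m²/day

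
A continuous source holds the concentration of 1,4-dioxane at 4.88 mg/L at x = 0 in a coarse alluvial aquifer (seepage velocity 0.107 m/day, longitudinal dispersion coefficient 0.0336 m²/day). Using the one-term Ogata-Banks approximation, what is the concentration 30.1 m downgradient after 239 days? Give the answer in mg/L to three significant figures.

For a continuous step input, C/C₀ ≈ ½·erfc((x−vt)/(2√(Dt))).
vt = 0.107 × 239 = 25.573 m and 2√(Dt) = 2√(0.0336 × 239) = 5.668 m.
Argument (x−vt)/(2√(Dt)) = (30.1 − 25.573)/5.668 = 0.7987; ½·erfc(0.7987) = 0.1293.
C = 4.88 × 0.1293 = 0.631 mg/L.

0.631 mg/L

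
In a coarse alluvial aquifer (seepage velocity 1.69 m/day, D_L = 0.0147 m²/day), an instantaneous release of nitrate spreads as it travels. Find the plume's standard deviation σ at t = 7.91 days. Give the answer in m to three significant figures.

Dispersive spreading gives a Gaussian with σ² = 2Dt; advection only shifts the center.
σ = √(2 × 0.0147 × 7.91) = 0.482 m.

0.482 m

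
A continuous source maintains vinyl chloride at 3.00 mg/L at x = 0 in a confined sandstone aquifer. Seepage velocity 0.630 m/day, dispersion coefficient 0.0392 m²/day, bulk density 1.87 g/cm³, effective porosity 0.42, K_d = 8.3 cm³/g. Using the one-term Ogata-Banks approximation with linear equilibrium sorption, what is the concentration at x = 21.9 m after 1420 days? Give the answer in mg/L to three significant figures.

Retardation factor R = 1 + ρ_b·K_d/n = 1 + 1.87 × 8.3/0.42 = 37.95.
Sorption retards both mechanisms: v_R = v/R = 0.01660 m/day, D_R = D/R = 0.001033 m²/day.
v_R·t = 0.01660 × 1420 = 23.572 m; 2√(D_R t) = 2.422 m; argument = (21.9 − 23.572)/2.422 = -0.6903.
C = C₀ × ½·erfc(-0.6903) = 3.00 × 0.8355 = 2.51 mg/L.

2.51 mg/L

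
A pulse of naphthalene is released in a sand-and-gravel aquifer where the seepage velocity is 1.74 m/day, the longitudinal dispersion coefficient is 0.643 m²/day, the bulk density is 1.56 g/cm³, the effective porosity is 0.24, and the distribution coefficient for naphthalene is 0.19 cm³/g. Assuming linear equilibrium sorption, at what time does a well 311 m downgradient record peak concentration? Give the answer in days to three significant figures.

399 days

Retardation factor R = 1 + ρ_b·K_d/n = 1 + 1.56 × 0.19/0.24 = 2.235.
Sorption retards both mechanisms: v_R = v/R = 0.7785 m/day, D_R = D/R = 0.2877 m²/day.
Peak time from v_R²t² + 2D_R t − x² = 0: t = (√(D_R² + v_R²x²) − D_R)/v_R².
√(D_R² + v_R²x²) = √(0.2877² + 0.7785² × 311²) = 242.1; v_R² = 0.6061.
t = (242.1 − 0.2877)/0.6061 = 399 days.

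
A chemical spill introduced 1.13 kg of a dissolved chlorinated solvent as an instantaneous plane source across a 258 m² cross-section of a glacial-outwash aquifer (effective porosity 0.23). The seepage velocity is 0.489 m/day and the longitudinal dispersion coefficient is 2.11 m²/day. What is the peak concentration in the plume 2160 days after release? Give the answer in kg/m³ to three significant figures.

7.96e-05 kg/m³

The peak of an instantaneous 1D plume sits at x = vt; there the Gaussian factor is 1 and C_max = M/(n_e·A·√(4πDt)), where n_e·A is the pore area the mass is dissolved in.
√(4πDt) = √(4π × 2.11 × 2160) = 239.3 m, so C_max = 1.13/(0.23 × 258 × 239.3) = 7.96e-05 kg/m³.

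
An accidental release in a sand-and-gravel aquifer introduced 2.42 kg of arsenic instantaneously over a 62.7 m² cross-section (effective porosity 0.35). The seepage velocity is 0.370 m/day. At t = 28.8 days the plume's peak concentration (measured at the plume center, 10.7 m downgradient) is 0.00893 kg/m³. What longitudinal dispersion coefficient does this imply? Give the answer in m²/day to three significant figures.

At the plume center C_max = M/(n_e·A·√(4πDt)), so D = M²/(4πt·(n_e·A·C_max)²).
n_e·A·C_max = 0.35 × 62.7 × 0.00893 = 0.1960 kg/m.
D = 2.42²/(4π × 28.8 × 0.1960²) = 0.421 m²/day.

0.421 m²/day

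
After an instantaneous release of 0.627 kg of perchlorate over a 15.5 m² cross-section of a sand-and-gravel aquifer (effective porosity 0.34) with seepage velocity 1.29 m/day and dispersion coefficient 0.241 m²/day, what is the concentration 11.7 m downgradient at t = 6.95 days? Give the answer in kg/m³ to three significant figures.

0.00849 kg/m³

For an instantaneous plane source, C(x,t) = M/(n_e·A·√(4πDt)) · exp(−(x−vt)²/(4Dt)), with n_e·A the pore (flow) area.
Plume center vt = 1.29 × 6.95 = 8.9655 m, so the well at 11.7 m is 2.7345 m downgradient of the peak.
√(4πDt) = 4.588 m, giving peak height M/(n_e·A·√(4πDt)) = 0.627/(0.34 × 15.5 × 4.588) = 0.02593 kg/m³.
(x−vt)²/(4Dt) = (2.7345)²/(4 × 0.241 × 6.95) = 1.116; exp(−1.116) = 0.3276.
C = 0.02593 × 0.3276 = 0.00849 kg/m³.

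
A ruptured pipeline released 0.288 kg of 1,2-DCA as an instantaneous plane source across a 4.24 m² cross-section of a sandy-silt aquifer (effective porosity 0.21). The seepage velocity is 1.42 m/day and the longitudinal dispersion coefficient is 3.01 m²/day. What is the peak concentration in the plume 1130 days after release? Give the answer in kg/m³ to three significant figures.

The peak of an instantaneous 1D plume sits at x = vt; there the Gaussian factor is 1 and C_max = M/(n_e·A·√(4πDt)), where n_e·A is the pore area the mass is dissolved in.
√(4πDt) = √(4π × 3.01 × 1130) = 206.7 m, so C_max = 0.288/(0.21 × 4.24 × 206.7) = 0.00156 kg/m³.

0.00156 kg/m³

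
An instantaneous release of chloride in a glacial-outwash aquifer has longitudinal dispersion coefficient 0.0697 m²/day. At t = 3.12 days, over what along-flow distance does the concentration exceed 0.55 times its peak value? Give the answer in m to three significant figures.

1.44 m

The plume is Gaussian with σ = √(2Dt) = √(2 × 0.0697 × 3.12) = 0.6595 m.
C/C_peak = exp(−Δx²/(2σ²)) = 0.55 ⇒ Δx = σ·√(−2 ln 0.55) = 0.6595 × 1.093 = 0.7208 m.
Width = 2Δx = 1.44 m.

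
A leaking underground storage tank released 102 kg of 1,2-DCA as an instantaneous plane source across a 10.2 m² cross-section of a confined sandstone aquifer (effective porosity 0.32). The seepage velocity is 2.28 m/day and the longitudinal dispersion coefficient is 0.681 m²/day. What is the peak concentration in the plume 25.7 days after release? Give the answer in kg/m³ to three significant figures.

The peak of an instantaneous 1D plume sits at x = vt; there the Gaussian factor is 1 and C_max = M/(n_e·A·√(4πDt)), where n_e·A is the pore area the mass is dissolved in.
√(4πDt) = √(4π × 0.681 × 25.7) = 14.83 m, so C_max = 102/(0.32 × 10.2 × 14.83) = 2.11 kg/m³.

2.11 kg/m³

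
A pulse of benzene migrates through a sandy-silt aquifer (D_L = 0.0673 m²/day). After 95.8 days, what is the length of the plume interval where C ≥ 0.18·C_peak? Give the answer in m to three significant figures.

The plume is Gaussian with σ = √(2Dt) = √(2 × 0.0673 × 95.8) = 3.591 m.
C/C_peak = exp(−Δx²/(2σ²)) = 0.18 ⇒ Δx = σ·√(−2 ln 0.18) = 3.591 × 1.852 = 6.651 m.
Width = 2Δx = 13.3 m.

13.3 m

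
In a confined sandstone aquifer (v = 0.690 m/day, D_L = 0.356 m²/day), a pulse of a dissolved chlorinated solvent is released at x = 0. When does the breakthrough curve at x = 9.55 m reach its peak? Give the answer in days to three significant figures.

13.1 days

For the 1D instantaneous-source solution, setting ∂C/∂t = 0 at fixed x gives v²t² + 2Dt − x² = 0, so t = (√(D² + v²x²) − D)/v².
√(D² + v²x²) = √(0.356² + 0.690² × 9.55²) = 6.599; v² = 0.4761.
t = (6.599 − 0.356)/0.4761 = 13.1 days (vs. the pure-advection estimate x/v = 13.8 d).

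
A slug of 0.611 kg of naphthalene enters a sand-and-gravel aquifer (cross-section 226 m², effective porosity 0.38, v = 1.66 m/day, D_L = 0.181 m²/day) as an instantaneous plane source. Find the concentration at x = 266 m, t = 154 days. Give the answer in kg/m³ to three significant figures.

0.000145 kg/m³

For an instantaneous plane source, C(x,t) = M/(n_e·A·√(4πDt)) · exp(−(x−vt)²/(4Dt)), with n_e·A the pore (flow) area.
Plume center vt = 1.66 × 154 = 255.64 m, so the well at 266 m is 10.36 m downgradient of the peak.
√(4πDt) = 18.72 m, giving peak height M/(n_e·A·√(4πDt)) = 0.611/(0.38 × 226 × 18.72) = 0.0003801 kg/m³.
(x−vt)²/(4Dt) = (10.36)²/(4 × 0.181 × 154) = 0.9626; exp(−0.9626) = 0.3819.
C = 0.0003801 × 0.3819 = 0.000145 kg/m³.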